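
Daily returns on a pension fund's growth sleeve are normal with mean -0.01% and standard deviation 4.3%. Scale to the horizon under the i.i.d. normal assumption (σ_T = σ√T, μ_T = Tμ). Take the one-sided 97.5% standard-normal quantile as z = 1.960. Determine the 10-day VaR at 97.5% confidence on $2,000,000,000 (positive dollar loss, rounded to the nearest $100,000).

$535,000,000

σ_{10d} = 4.3% × √10 = 13.598%; μ_{10d} = 10 × -0.01% = -0.100%.
VaR = −(-0.100%) + 1.960 × 13.598% = 26.752%.
On $2,000,000,000: 0.26752 × $2,000,000,000 = $535,040,000.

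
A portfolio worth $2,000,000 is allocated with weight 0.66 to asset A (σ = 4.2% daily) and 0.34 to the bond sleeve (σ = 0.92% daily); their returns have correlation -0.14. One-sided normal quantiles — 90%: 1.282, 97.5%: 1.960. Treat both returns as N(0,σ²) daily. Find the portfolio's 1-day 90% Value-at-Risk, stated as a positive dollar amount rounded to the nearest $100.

$70,400

σ_p² = 0.66²·4.2² + 0.34²·0.92² + 2·-0.14·0.66·0.34·4.2·0.92 = 7.5390 (%²).
σ_p = √7.5390 = 2.746%.
VaR = 1.282 × 2.746% = 3.520%; on $2,000,000 that is $70,400.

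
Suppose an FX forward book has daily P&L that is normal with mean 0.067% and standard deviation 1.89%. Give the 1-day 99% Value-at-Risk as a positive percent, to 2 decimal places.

At 99% one-sided, z = 2.326.
VaR = −μ + z·σ = −(0.067%) + 2.326 × 1.89% = 4.329%.

4.33%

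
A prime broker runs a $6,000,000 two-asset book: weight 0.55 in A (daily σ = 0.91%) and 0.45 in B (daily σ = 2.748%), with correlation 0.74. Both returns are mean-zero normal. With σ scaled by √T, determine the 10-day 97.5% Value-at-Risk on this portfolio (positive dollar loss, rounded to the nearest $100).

σ_p = √(0.55²·0.91² + 0.45²·2.748² + 2·0.74·0.55·0.45·0.91·2.748) = 1.642%.
σ_{10d} = 1.642% × √10 = 5.192%.
z(97.5%) = 1.960.
VaR = 1.960 × 5.192% = 10.176%; on $6,000,000 that is $610,560.

$610,600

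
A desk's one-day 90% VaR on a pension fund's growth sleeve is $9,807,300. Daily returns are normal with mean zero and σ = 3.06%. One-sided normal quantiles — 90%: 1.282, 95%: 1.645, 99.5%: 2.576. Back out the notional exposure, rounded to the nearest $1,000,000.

VaR as a fraction of value: z·σ = 1.282 × 3.06% = 3.92292%.
Position = $9,807,300 / 0.0392292 = $250,000,000.

$250,000,000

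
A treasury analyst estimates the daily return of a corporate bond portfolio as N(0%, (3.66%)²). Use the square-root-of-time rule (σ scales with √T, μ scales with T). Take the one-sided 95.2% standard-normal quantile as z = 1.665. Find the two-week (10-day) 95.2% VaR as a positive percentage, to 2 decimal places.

19.27%

σ_{10d} = 3.66% × √10 = 11.574%.
VaR = 1.665 × 11.574% = 19.271%.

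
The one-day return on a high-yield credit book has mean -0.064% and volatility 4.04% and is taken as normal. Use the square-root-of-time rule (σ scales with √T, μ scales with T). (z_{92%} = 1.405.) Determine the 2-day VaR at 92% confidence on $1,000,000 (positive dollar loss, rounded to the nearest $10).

σ_{2d} = 4.04% × √2 = 5.713%; μ_{2d} = 2 × -0.064% = -0.128%.
VaR = −(-0.128%) + 1.405 × 5.713% = 8.155%.
On $1,000,000: 0.08155 × $1,000,000 = $81,550.

$81,550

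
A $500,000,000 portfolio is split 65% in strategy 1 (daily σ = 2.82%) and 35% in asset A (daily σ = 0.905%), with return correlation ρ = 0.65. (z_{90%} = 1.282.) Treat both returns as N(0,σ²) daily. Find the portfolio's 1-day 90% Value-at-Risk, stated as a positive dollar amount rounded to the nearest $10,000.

$13,160,000

σ_p² = 0.65²·2.82² + 0.35²·0.905² + 2·0.65·0.65·0.35·2.82·0.905 = 4.2150 (%²).
σ_p = √4.2150 = 2.053%.
VaR = 1.282 × 2.053% = 2.632%; on $500,000,000 that is $13,160,000.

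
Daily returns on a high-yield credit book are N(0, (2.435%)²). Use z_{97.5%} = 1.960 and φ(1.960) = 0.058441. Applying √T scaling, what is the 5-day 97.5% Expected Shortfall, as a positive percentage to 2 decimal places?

σ_{5d} = 2.435% × √5 = 5.445%.
ES multiplier = φ(z)/(1−α) = 0.058441/0.025 = 2.338.
ES = 5.445% × 2.338 = 12.730%.

12.73%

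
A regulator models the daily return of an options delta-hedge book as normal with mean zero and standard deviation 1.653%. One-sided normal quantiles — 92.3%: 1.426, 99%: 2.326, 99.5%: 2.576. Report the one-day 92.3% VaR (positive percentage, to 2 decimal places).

VaR = z·σ = 1.426 × 1.653% = 2.357%.

2.36%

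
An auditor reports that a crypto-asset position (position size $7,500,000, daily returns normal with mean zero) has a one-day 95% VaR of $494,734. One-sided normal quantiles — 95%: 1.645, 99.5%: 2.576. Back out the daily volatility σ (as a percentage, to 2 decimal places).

4.01%

VaR as a fraction: $494,734 / $7,500,000 = 6.596%.
σ = VaR / z = 6.596% / 1.645 = 4.010%.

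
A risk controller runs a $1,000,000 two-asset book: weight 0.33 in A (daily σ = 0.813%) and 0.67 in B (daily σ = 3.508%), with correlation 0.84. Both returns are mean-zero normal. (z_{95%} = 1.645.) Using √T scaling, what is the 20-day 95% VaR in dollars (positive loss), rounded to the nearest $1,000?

σ_p = √(0.33²·0.813² + 0.67²·3.508² + 2·0.84·0.33·0.67·0.813·3.508) = 2.580%.
σ_{20d} = 2.580% × √20 = 11.538%.
VaR = 1.645 × 11.538% = 18.980%; on $1,000,000 that is $189,800.

$190,000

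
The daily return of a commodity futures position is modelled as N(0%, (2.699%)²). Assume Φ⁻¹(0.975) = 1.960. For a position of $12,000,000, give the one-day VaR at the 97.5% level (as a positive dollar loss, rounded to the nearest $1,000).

VaR = z·σ = 1.960 × 2.699% = 5.290%.
On $12,000,000: 0.05290 × $12,000,000 = $634,800.

$635,000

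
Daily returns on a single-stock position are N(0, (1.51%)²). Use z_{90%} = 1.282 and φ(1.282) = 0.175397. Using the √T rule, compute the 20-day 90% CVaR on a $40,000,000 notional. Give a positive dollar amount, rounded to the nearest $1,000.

$4,738,000

σ_{20d} = 1.51% × √20 = 6.753%.
ES multiplier = φ(z)/(1−α) = 0.175397/0.1 = 1.754.
ES = 6.753% × 1.754 = 11.845%; on $40,000,000: $4,738,000.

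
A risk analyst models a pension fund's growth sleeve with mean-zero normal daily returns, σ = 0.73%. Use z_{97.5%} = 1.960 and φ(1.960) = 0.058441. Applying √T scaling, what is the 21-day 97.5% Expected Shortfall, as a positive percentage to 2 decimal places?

σ_{21d} = 0.73% × √21 = 3.345%.
ES multiplier = φ(z)/(1−α) = 0.058441/0.025 = 2.338.
ES = 3.345% × 2.338 = 7.821%.

7.82%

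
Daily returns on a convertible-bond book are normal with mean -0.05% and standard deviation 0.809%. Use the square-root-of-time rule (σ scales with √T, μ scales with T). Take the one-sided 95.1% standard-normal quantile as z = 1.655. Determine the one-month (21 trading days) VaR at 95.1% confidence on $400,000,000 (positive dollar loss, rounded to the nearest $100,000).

$28,700,000

σ_{21d} = 0.809% × √21 = 3.707%; μ_{21d} = 21 × -0.05% = -1.050%.
VaR = −(-1.050%) + 1.655 × 3.707% = 7.185%.
On $400,000,000: 0.07185 × $400,000,000 = $28,740,000.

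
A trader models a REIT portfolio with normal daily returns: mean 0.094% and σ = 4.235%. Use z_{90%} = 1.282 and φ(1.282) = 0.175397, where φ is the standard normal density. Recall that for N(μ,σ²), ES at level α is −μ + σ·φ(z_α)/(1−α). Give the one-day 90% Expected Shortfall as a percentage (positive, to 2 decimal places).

7.33%

Tail multiplier: φ(z)/(1−α) = 0.175397 / 0.1 = 1.754.
ES = −(0.094%) + 4.235% × 1.754 = 7.334%.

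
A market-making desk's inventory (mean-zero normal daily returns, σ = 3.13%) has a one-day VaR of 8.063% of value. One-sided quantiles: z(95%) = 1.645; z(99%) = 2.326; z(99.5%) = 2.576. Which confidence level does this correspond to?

Implied z = VaR/σ = 8.063 / 3.13 = 2.576.
This matches z(99.5%) = 2.576.

99.5%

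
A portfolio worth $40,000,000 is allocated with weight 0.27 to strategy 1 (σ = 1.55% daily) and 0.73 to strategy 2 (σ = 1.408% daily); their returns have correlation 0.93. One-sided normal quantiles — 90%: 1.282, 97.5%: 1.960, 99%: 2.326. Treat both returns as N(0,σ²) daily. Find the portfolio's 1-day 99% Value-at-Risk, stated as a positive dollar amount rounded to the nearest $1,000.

σ_p² = 0.27²·1.55² + 0.73²·1.408² + 2·0.93·0.27·0.73·1.55·1.408 = 2.0317 (%²).
σ_p = √2.0317 = 1.425%.
VaR = 2.326 × 1.425% = 3.315%; on $40,000,000 that is $1,326,000.

$1,326,000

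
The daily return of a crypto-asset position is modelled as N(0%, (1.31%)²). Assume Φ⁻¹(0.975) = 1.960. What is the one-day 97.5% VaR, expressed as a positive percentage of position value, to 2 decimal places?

2.57%

VaR = z·σ = 1.960 × 1.31% = 2.568%.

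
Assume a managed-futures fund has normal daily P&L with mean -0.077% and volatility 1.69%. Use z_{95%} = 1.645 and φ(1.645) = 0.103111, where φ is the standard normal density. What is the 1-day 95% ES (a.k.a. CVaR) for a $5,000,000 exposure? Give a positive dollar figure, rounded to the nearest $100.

Tail multiplier: φ(z)/(1−α) = 0.103111 / 0.05 = 2.062.
ES = −(-0.077%) + 1.69% × 2.062 = 3.562%.
On $5,000,000: 0.03562 × $5,000,000 = $178,100.

$178,100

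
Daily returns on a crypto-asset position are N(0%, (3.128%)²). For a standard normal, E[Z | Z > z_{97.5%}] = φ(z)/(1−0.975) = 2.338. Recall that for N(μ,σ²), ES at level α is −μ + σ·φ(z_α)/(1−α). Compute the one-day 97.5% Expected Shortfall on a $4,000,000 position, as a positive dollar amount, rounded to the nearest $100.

ES = 3.128% × 2.338 = 7.313%.
On $4,000,000: 0.07313 × $4,000,000 = $292,520.

$292,500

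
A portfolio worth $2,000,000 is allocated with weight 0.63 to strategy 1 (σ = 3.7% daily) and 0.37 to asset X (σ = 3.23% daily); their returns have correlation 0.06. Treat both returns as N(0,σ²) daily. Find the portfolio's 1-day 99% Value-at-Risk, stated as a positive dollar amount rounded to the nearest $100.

σ_p² = 0.63²·3.7² + 0.37²·3.23² + 2·0.06·0.63·0.37·3.7·3.23 = 7.1961 (%²).
σ_p = √7.1961 = 2.683%.
At 99%, z = 2.326.
VaR = 2.326 × 2.683% = 6.241%; on $2,000,000 that is $124,820.

$124,800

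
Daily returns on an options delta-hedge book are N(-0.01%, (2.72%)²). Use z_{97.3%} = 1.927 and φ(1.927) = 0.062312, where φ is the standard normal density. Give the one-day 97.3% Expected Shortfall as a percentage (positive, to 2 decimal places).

6.29%

Tail multiplier: φ(z)/(1−α) = 0.062312 / 0.027 = 2.308.
ES = −(-0.01%) + 2.72% × 2.308 = 6.288%.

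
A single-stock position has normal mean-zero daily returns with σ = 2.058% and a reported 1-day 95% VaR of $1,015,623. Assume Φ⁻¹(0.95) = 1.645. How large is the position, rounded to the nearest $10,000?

VaR as a fraction of value: z·σ = 1.645 × 2.058% = 3.38541%.
Position = $1,015,623 / 0.0338541 = $30,000,000.

$30,000,000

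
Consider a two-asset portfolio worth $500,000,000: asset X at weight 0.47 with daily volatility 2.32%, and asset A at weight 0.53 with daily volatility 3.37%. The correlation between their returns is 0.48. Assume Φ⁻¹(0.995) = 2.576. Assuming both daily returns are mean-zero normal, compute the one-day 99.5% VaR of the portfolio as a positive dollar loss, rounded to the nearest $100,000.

σ_p² = 0.47²·2.32² + 0.53²·3.37² + 2·0.48·0.47·0.53·2.32·3.37 = 6.2488 (%²).
σ_p = √6.2488 = 2.500%.
VaR = 2.576 × 2.500% = 6.440%; on $500,000,000 that is $32,200,000.

$32,200,000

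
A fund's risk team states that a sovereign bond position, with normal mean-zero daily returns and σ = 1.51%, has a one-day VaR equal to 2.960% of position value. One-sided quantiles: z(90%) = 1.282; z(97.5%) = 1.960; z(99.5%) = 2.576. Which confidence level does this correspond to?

Implied z = VaR/σ = 2.960 / 1.51 = 1.960.
This matches z(97.5%) = 1.960.

97.5%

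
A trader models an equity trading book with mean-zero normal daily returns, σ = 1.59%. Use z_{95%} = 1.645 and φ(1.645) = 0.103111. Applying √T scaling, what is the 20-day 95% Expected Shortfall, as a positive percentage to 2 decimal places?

σ_{20d} = 1.59% × √20 = 7.111%.
ES multiplier = φ(z)/(1−α) = 0.103111/0.05 = 2.062.
ES = 7.111% × 2.062 = 14.663%.

14.66%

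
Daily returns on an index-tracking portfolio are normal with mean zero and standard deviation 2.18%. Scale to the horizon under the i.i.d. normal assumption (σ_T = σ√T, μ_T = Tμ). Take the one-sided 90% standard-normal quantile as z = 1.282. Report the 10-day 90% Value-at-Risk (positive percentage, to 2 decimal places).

8.84%

σ_{10d} = 2.18% × √10 = 6.894%.
VaR = 1.282 × 6.894% = 8.838%.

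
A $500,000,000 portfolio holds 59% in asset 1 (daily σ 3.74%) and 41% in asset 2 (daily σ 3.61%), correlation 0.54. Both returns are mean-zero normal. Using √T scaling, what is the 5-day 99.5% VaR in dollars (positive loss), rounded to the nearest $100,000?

$93,700,000

σ_p = √(0.59²·3.74² + 0.41²·3.61² + 2·0.54·0.59·0.41·3.74·3.61) = 3.254%.
σ_{5d} = 3.254% × √5 = 7.276%.
z(99.5%) = 2.576.
VaR = 2.576 × 7.276% = 18.743%; on $500,000,000 that is $93,715,000.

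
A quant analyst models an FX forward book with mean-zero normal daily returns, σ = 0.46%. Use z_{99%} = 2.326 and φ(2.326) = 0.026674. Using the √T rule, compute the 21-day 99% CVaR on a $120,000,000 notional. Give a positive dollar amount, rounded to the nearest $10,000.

σ_{21d} = 0.46% × √21 = 2.108%.
ES multiplier = φ(z)/(1−α) = 0.026674/0.01 = 2.667.
ES = 2.108% × 2.667 = 5.622%; on $120,000,000: $6,746,400.

$6,750,000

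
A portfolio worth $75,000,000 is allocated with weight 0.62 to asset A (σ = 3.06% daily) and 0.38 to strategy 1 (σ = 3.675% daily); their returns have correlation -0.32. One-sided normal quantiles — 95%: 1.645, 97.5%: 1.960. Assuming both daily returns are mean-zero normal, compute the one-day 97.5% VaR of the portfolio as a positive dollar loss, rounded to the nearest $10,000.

σ_p² = 0.62²·3.06² + 0.38²·3.675² + 2·-0.32·0.62·0.38·3.06·3.675 = 3.8539 (%²).
σ_p = √3.8539 = 1.963%.
VaR = 1.960 × 1.963% = 3.847%; on $75,000,000 that is $2,885,250.

$2,890,000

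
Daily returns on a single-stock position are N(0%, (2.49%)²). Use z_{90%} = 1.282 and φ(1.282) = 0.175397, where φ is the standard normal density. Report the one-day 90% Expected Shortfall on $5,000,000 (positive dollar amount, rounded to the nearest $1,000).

$218,000

Tail multiplier: φ(z)/(1−α) = 0.175397 / 0.1 = 1.754.
ES = 2.49% × 1.754 = 4.367%.
On $5,000,000: 0.04367 × $5,000,000 = $218,350.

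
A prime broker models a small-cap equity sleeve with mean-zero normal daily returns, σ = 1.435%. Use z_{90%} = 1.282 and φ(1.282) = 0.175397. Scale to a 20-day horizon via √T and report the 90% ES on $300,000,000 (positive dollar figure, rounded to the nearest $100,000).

σ_{20d} = 1.435% × √20 = 6.418%.
ES multiplier = φ(z)/(1−α) = 0.175397/0.1 = 1.754.
ES = 6.418% × 1.754 = 11.257%; on $300,000,000: $33,771,000.

$33,800,000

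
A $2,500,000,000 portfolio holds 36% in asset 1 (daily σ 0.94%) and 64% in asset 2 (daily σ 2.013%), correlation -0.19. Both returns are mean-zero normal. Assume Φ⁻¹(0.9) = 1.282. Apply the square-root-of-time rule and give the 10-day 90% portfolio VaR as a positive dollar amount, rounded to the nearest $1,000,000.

$129,000,000

σ_p = √(0.36²·0.94² + 0.64²·2.013² + 2·-0.19·0.36·0.64·0.94·2.013) = 1.268%.
σ_{10d} = 1.268% × √10 = 4.010%.
VaR = 1.282 × 4.010% = 5.141%; on $2,500,000,000 that is $128,525,000.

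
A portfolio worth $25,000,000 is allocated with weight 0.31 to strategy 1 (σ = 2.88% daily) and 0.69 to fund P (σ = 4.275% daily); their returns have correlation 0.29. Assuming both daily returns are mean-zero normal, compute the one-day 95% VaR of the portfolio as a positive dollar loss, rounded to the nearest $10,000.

σ_p² = 0.31²·2.88² + 0.69²·4.275² + 2·0.29·0.31·0.69·2.88·4.275 = 11.0256 (%²).
σ_p = √11.0256 = 3.320%.
At 95%, z = 1.645.
VaR = 1.645 × 3.320% = 5.461%; on $25,000,000 that is $1,365,250.

$1,370,000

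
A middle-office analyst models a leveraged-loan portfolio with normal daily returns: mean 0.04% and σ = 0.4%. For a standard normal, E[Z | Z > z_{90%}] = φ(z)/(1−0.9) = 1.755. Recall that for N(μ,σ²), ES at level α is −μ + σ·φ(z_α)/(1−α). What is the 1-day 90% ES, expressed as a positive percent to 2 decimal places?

ES = −(0.04%) + 0.4% × 1.755 = 0.662%.

0.66%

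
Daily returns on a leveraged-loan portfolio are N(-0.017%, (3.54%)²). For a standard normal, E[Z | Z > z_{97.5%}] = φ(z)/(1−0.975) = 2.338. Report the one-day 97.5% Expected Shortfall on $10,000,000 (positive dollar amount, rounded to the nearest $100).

$829,400

ES = −(-0.017%) + 3.54% × 2.338 = 8.294%.
On $10,000,000: 0.08294 × $10,000,000 = $829,400.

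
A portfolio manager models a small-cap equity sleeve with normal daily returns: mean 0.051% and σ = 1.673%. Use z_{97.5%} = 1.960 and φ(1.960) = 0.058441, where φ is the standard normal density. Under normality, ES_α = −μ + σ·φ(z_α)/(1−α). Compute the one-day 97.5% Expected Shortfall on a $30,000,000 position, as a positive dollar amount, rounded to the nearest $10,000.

$1,160,000

Tail multiplier: φ(z)/(1−α) = 0.058441 / 0.025 = 2.338.
ES = −(0.051%) + 1.673% × 2.338 = 3.860%.
On $30,000,000: 0.03860 × $30,000,000 = $1,158,000.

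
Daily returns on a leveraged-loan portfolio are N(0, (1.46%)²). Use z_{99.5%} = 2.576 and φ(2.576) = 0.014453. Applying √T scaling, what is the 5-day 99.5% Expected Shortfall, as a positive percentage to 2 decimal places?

9.44%

σ_{5d} = 1.46% × √5 = 3.265%.
ES multiplier = φ(z)/(1−α) = 0.014453/0.005 = 2.891.
ES = 3.265% × 2.891 = 9.439%.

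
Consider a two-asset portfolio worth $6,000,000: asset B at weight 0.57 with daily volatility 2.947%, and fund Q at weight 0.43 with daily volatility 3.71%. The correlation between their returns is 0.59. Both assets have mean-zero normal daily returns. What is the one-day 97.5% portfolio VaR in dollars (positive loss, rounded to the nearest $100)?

$343,400

σ_p² = 0.57²·2.947² + 0.43²·3.71² + 2·0.59·0.57·0.43·2.947·3.71 = 8.5288 (%²).
σ_p = √8.5288 = 2.920%.
At 97.5%, z = 1.960.
VaR = 1.960 × 2.920% = 5.723%; on $6,000,000 that is $343,380.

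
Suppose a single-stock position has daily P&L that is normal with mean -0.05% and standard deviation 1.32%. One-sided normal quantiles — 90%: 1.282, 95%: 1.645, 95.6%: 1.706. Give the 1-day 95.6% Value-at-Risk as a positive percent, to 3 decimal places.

VaR = −μ + z·σ = −(-0.05%) + 1.706 × 1.32% = 2.302%.

2.302%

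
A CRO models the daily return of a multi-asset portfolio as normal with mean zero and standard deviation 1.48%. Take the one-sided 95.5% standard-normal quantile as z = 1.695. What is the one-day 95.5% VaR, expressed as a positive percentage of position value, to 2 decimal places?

2.51%

VaR = z·σ = 1.695 × 1.48% = 2.509%.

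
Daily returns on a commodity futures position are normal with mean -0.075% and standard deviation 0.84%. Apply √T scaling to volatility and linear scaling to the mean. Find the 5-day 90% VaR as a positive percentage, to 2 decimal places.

At 90%, z = 1.282.
σ_{5d} = 0.84% × √5 = 1.878%; μ_{5d} = 5 × -0.075% = -0.375%.
VaR = −(-0.375%) + 1.282 × 1.878% = 2.783%.

2.78%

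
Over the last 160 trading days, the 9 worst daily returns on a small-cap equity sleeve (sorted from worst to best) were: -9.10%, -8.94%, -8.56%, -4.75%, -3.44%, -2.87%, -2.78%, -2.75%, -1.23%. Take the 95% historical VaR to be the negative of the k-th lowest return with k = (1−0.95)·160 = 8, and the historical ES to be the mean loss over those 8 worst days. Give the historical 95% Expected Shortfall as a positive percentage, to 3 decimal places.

The 8 worst returns sum to -43.19%.
ES = −(-43.19%) / 8 = 5.39875% ≈ 5.399%.

5.399%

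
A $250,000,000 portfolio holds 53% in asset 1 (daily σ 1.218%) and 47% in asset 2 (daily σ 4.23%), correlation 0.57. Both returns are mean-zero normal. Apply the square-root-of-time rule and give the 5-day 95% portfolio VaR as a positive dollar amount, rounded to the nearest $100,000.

$22,200,000

σ_p = √(0.53²·1.218² + 0.47²·4.23² + 2·0.57·0.53·0.47·1.218·4.23) = 2.415%.
σ_{5d} = 2.415% × √5 = 5.400%.
z(95%) = 1.645.
VaR = 1.645 × 5.400% = 8.883%; on $250,000,000 that is $22,207,500.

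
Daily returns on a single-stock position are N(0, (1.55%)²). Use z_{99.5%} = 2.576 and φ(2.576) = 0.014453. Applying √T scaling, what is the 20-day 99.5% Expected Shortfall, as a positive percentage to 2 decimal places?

20.04%

σ_{20d} = 1.55% × √20 = 6.932%.
ES multiplier = φ(z)/(1−α) = 0.014453/0.005 = 2.891.
ES = 6.932% × 2.891 = 20.040%.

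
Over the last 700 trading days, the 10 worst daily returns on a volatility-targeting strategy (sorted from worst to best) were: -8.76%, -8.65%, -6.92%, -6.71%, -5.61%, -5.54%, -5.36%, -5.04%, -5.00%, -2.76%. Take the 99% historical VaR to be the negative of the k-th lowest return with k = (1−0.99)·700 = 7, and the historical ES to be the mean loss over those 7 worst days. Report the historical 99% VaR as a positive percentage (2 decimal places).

5.36%

k = 7; the 7th lowest return is -5.36%, so VaR = 5.36%.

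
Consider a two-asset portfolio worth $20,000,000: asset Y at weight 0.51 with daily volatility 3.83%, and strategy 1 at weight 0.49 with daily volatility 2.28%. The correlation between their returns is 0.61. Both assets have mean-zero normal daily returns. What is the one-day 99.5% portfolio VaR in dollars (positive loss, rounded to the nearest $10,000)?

σ_p² = 0.51²·3.83² + 0.49²·2.28² + 2·0.61·0.51·0.49·3.83·2.28 = 7.7258 (%²).
σ_p = √7.7258 = 2.780%.
At 99.5%, z = 2.576.
VaR = 2.576 × 2.780% = 7.161%; on $20,000,000 that is $1,432,200.

$1,430,000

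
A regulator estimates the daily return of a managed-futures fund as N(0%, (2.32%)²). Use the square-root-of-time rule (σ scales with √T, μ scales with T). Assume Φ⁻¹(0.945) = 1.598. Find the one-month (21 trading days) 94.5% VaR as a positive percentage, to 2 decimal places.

σ_{21d} = 2.32% × √21 = 10.632%.
VaR = 1.598 × 10.632% = 16.990%.

16.99%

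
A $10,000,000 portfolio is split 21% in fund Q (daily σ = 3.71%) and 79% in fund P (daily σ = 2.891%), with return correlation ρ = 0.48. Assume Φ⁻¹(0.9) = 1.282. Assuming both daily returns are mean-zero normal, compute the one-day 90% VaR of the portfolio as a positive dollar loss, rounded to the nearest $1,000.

σ_p² = 0.21²·3.71² + 0.79²·2.891² + 2·0.48·0.21·0.79·3.71·2.891 = 7.5314 (%²).
σ_p = √7.5314 = 2.744%.
VaR = 1.282 × 2.744% = 3.518%; on $10,000,000 that is $351,800.

$352,000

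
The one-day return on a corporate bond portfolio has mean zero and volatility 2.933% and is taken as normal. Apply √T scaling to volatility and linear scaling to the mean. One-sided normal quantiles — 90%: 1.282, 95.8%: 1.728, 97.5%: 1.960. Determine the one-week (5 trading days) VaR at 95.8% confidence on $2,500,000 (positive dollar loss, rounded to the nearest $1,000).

$283,000

σ_{5d} = 2.933% × √5 = 6.558%.
VaR = 1.728 × 6.558% = 11.332%.
On $2,500,000: 0.11332 × $2,500,000 = $283,300.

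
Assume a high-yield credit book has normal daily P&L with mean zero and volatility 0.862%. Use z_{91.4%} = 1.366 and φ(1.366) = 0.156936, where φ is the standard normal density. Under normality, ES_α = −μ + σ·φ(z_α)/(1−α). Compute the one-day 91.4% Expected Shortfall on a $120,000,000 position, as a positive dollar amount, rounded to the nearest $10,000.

Tail multiplier: φ(z)/(1−α) = 0.156936 / 0.086 = 1.825.
ES = 0.862% × 1.825 = 1.573%.
On $120,000,000: 0.01573 × $120,000,000 = $1,887,600.

$1,890,000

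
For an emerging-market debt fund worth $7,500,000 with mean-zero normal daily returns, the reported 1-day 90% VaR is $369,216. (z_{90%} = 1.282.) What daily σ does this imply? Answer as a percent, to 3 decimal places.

3.840%

VaR as a fraction: $369,216 / $7,500,000 = 4.923%.
σ = VaR / z = 4.923% / 1.282 = 3.840%.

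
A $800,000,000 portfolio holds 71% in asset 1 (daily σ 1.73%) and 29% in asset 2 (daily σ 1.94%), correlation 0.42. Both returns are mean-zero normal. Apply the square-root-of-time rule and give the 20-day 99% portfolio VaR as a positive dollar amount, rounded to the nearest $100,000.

$129,100,000

σ_p = √(0.71²·1.73² + 0.29²·1.94² + 2·0.42·0.71·0.29·1.73·1.94) = 1.551%.
σ_{20d} = 1.551% × √20 = 6.936%.
z(99%) = 2.326.
VaR = 2.326 × 6.936% = 16.133%; on $800,000,000 that is $129,064,000.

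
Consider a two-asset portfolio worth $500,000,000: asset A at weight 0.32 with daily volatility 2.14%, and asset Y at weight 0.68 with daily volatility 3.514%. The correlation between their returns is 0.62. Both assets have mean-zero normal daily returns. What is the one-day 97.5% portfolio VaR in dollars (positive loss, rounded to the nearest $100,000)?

σ_p² = 0.32²·2.14² + 0.68²·3.514² + 2·0.62·0.32·0.68·2.14·3.514 = 8.2078 (%²).
σ_p = √8.2078 = 2.865%.
At 97.5%, z = 1.960.
VaR = 1.960 × 2.865% = 5.615%; on $500,000,000 that is $28,075,000.

$28,100,000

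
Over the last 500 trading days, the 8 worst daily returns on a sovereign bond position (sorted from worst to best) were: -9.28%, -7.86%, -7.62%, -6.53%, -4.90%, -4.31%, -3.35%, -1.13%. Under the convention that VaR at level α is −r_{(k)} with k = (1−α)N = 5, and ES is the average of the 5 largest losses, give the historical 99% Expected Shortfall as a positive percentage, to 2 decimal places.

7.24%

The 5 worst returns sum to -36.19%.
ES = −(-36.19%) / 5 = 7.238% ≈ 7.24%.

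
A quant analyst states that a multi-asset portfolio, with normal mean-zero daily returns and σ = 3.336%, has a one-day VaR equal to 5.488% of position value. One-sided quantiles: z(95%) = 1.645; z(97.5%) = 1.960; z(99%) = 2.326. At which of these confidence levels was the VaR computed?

95%

Implied z = VaR/σ = 5.488 / 3.336 = 1.645.
This matches z(95%) = 1.645.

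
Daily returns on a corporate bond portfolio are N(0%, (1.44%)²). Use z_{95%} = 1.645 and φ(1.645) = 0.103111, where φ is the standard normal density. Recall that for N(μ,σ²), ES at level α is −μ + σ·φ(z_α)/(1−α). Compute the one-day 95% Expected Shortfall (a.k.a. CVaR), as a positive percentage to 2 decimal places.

Tail multiplier: φ(z)/(1−α) = 0.103111 / 0.05 = 2.062.
ES = 1.44% × 2.062 = 2.969%.

2.97%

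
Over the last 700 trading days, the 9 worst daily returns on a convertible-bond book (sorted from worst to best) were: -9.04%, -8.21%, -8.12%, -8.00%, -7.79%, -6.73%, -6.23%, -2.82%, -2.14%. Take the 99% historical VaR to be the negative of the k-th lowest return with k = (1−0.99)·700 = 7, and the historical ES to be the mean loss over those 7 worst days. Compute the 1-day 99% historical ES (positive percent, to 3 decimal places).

7.731%

The 7 worst returns sum to -54.12%.
ES = −(-54.12%) / 7 = 7.7314…% ≈ 7.731%.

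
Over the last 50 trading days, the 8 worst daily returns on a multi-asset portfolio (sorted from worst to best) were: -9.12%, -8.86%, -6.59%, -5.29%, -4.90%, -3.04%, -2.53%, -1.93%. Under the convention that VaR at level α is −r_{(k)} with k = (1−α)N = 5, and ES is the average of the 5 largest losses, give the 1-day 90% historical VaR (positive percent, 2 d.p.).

k = 5; the 5th lowest return is -4.90%, so VaR = 4.90%.

4.90%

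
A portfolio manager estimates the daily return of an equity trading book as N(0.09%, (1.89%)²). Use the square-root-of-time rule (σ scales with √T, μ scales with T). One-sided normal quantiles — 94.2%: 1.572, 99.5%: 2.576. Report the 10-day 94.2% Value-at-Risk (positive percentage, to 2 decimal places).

8.50%

σ_{10d} = 1.89% × √10 = 5.977%; μ_{10d} = 10 × 0.09% = 0.900%.
VaR = −(0.900%) + 1.572 × 5.977% = 8.496%.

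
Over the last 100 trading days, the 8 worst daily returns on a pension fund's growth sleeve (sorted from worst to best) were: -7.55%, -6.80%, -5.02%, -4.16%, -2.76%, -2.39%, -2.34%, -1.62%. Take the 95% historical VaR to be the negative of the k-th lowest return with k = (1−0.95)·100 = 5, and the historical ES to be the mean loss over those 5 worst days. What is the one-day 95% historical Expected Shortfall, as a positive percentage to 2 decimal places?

5.26%

The 5 worst returns sum to -26.29%.
ES = −(-26.29%) / 5 = 5.258% ≈ 5.26%.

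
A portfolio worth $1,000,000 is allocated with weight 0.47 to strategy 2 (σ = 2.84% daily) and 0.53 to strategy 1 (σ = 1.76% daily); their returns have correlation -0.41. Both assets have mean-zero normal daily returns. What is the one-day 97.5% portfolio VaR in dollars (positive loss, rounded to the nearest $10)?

σ_p² = 0.47²·2.84² + 0.53²·1.76² + 2·-0.41·0.47·0.53·2.84·1.76 = 1.6308 (%²).
σ_p = √1.6308 = 1.277%.
At 97.5%, z = 1.960.
VaR = 1.960 × 1.277% = 2.503%; on $1,000,000 that is $25,030.

$25,030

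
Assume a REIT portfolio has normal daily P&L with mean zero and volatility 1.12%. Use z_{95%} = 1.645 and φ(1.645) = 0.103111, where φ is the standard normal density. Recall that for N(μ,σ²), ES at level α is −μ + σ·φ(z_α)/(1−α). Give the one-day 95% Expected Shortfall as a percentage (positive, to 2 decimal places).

Tail multiplier: φ(z)/(1−α) = 0.103111 / 0.05 = 2.062.
ES = 1.12% × 2.062 = 2.309%.

2.31%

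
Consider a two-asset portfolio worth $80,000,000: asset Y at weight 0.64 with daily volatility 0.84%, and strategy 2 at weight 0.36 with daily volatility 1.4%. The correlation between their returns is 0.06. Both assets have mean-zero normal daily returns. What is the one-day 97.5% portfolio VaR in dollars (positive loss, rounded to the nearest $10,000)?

σ_p² = 0.64²·0.84² + 0.36²·1.4² + 2·0.06·0.64·0.36·0.84·1.4 = 0.5755 (%²).
σ_p = √0.5755 = 0.759%.
At 97.5%, z = 1.960.
VaR = 1.960 × 0.759% = 1.488%; on $80,000,000 that is $1,190,400.

$1,190,000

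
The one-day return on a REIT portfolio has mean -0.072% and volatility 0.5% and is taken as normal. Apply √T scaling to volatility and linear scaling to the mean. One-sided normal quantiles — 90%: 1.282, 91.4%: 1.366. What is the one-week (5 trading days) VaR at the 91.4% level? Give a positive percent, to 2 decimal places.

1.89%

σ_{5d} = 0.5% × √5 = 1.118%; μ_{5d} = 5 × -0.072% = -0.360%.
VaR = −(-0.360%) + 1.366 × 1.118% = 1.887%.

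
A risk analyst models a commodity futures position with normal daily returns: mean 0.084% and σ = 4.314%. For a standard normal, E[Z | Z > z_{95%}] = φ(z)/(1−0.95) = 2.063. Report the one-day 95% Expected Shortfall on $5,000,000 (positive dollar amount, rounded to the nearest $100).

$440,800

ES = −(0.084%) + 4.314% × 2.063 = 8.816%.
On $5,000,000: 0.08816 × $5,000,000 = $440,800.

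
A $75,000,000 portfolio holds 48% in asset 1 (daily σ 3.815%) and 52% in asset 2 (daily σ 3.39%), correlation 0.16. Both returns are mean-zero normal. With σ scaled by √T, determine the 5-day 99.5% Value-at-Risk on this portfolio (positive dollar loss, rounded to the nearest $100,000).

$11,800,000

σ_p = √(0.48²·3.815² + 0.52²·3.39² + 2·0.16·0.48·0.52·3.815·3.39) = 2.737%.
σ_{5d} = 2.737% × √5 = 6.120%.
z(99.5%) = 2.576.
VaR = 2.576 × 6.120% = 15.765%; on $75,000,000 that is $11,823,750.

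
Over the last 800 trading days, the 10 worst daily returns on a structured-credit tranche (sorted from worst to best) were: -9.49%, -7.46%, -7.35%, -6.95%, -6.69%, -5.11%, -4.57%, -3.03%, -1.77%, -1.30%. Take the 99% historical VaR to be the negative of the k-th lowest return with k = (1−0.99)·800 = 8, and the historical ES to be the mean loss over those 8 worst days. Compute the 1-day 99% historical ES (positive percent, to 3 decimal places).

6.331%

The 8 worst returns sum to -50.65%.
ES = −(-50.65%) / 8 = 6.33125% ≈ 6.331%.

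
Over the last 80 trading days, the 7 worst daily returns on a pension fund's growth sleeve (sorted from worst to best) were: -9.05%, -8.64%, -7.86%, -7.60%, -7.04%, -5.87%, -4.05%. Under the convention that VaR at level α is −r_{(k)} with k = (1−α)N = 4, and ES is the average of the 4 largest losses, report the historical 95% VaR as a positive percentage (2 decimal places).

7.60%

k = 4; the 4th lowest return is -7.60%, so VaR = 7.60%.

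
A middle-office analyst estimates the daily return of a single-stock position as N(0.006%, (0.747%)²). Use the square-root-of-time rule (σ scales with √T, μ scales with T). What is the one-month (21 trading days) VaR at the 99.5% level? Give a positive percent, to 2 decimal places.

At 99.5%, z = 2.576.
σ_{21d} = 0.747% × √21 = 3.423%; μ_{21d} = 21 × 0.006% = 0.126%.
VaR = −(0.126%) + 2.576 × 3.423% = 8.692%.

8.69%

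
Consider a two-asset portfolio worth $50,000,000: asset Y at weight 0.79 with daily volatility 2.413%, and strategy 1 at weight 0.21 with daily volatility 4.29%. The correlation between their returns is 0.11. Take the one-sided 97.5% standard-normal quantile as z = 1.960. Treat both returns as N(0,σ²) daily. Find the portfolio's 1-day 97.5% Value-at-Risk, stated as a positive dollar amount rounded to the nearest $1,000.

σ_p² = 0.79²·2.413² + 0.21²·4.29² + 2·0.11·0.79·0.21·2.413·4.29 = 4.8233 (%²).
σ_p = √4.8233 = 2.196%.
VaR = 1.960 × 2.196% = 4.304%; on $50,000,000 that is $2,152,000.

$2,152,000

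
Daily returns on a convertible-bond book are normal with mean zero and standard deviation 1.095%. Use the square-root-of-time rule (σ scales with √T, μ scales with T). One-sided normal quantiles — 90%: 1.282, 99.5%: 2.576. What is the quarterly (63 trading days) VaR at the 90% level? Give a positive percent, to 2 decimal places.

11.14%

σ_{63d} = 1.095% × √63 = 8.691%.
VaR = 1.282 × 8.691% = 11.142%.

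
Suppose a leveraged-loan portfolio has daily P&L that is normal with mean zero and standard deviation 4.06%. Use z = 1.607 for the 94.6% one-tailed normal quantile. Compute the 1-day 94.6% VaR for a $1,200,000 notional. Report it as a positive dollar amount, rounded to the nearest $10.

VaR = z·σ = 1.607 × 4.06% = 6.524%.
On $1,200,000: 0.06524 × $1,200,000 = $78,288.

$78,290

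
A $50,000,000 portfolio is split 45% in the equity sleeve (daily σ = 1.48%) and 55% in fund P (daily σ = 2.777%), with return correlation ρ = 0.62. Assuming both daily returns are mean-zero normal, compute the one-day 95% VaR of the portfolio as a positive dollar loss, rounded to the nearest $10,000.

$1,650,000

σ_p² = 0.45²·1.48² + 0.55²·2.777² + 2·0.62·0.45·0.55·1.48·2.777 = 4.0377 (%²).
σ_p = √4.0377 = 2.009%.
At 95%, z = 1.645.
VaR = 1.645 × 2.009% = 3.305%; on $50,000,000 that is $1,652,500.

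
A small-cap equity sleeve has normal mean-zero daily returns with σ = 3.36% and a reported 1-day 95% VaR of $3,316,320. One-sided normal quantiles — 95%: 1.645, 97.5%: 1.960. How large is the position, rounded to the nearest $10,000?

$60,000,000

VaR as a fraction of value: z·σ = 1.645 × 3.36% = 5.5272%.
Position = $3,316,320 / 0.055272 = $60,000,000.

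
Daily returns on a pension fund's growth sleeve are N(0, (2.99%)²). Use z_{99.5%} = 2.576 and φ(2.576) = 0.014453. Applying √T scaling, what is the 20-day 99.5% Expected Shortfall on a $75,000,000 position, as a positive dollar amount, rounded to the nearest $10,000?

$28,990,000

σ_{20d} = 2.99% × √20 = 13.372%.
ES multiplier = φ(z)/(1−α) = 0.014453/0.005 = 2.891.
ES = 13.372% × 2.891 = 38.658%; on $75,000,000: $28,993,500.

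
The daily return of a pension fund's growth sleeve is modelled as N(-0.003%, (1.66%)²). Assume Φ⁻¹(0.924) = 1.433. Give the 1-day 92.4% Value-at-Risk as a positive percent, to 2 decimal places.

VaR = −μ + z·σ = −(-0.003%) + 1.433 × 1.66% = 2.382%.

2.38%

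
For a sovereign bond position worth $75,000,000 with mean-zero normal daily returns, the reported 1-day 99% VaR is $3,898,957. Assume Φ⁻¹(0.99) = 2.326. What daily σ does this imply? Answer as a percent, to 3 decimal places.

2.235%

VaR as a fraction: $3,898,957 / $75,000,000 = 5.199%.
σ = VaR / z = 5.199% / 2.326 = 2.235%.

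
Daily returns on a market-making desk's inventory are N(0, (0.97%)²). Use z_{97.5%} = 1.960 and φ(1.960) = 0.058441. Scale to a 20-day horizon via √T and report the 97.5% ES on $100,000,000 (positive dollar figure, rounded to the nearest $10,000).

$10,140,000

σ_{20d} = 0.97% × √20 = 4.338%.
ES multiplier = φ(z)/(1−α) = 0.058441/0.025 = 2.338.
ES = 4.338% × 2.338 = 10.142%; on $100,000,000: $10,142,000.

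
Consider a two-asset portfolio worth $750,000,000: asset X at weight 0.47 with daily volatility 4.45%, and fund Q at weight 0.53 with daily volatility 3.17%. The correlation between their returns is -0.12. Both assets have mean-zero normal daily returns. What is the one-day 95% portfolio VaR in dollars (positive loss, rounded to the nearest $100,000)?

σ_p² = 0.47²·4.45² + 0.53²·3.17² + 2·-0.12·0.47·0.53·4.45·3.17 = 6.3538 (%²).
σ_p = √6.3538 = 2.521%.
At 95%, z = 1.645.
VaR = 1.645 × 2.521% = 4.147%; on $750,000,000 that is $31,102,500.

$31,100,000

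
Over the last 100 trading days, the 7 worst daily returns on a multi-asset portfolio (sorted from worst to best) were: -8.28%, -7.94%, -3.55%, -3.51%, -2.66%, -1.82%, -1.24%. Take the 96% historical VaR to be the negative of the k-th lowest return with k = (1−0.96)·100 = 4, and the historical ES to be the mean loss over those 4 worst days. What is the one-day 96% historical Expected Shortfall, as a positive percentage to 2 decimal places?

5.82%

The 4 worst returns sum to -23.28%.
ES = −(-23.28%) / 4 = 5.82%.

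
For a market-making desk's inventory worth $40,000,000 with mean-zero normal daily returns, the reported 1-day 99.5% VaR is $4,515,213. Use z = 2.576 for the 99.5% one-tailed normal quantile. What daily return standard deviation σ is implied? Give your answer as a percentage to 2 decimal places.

4.38%

VaR as a fraction: $4,515,213 / $40,000,000 = 11.288%.
σ = VaR / z = 11.288% / 2.576 = 4.382%.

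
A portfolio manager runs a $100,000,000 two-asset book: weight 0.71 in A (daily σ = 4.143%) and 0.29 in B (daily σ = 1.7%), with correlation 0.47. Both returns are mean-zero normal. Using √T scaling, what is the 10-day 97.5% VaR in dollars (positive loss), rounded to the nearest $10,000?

$19,850,000

σ_p = √(0.71²·4.143² + 0.29²·1.7² + 2·0.47·0.71·0.29·4.143·1.7) = 3.203%.
σ_{10d} = 3.203% × √10 = 10.129%.
z(97.5%) = 1.960.
VaR = 1.960 × 10.129% = 19.853%; on $100,000,000 that is $19,853,000.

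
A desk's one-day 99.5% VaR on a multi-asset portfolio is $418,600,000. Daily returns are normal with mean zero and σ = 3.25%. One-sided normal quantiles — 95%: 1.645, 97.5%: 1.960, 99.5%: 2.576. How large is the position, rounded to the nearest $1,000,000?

VaR as a fraction of value: z·σ = 2.576 × 3.25% = 8.372%.
Position = $418,600,000 / 0.08372 = $5,000,000,000.

$5,000,000,000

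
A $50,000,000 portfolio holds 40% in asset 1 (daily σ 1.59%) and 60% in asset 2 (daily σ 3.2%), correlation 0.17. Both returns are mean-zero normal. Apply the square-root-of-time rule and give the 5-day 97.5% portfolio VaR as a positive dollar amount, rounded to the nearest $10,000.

$4,650,000

σ_p = √(0.4²·1.59² + 0.6²·3.2² + 2·0.17·0.4·0.6·1.59·3.2) = 2.123%.
σ_{5d} = 2.123% × √5 = 4.747%.
z(97.5%) = 1.960.
VaR = 1.960 × 4.747% = 9.304%; on $50,000,000 that is $4,652,000.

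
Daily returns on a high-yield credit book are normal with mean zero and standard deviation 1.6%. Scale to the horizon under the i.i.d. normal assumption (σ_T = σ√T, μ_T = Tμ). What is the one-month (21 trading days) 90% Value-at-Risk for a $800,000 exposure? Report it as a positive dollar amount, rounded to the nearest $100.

At 90%, z = 1.282.
σ_{21d} = 1.6% × √21 = 7.332%.
VaR = 1.282 × 7.332% = 9.400%.
On $800,000: 0.09400 × $800,000 = $75,200.

$75,200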